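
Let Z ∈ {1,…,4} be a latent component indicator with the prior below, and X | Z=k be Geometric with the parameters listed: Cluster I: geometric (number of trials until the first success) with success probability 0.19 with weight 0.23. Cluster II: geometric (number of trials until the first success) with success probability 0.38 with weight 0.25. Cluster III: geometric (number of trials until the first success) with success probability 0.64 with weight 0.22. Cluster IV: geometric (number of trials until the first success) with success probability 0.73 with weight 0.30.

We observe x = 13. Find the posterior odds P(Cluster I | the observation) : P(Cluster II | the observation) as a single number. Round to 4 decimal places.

11.3731

Only the two components matter; the odds are (π_i f_i(x)) / (π_j f_j(x)).
Evaluate each component's likelihood at the observed value:
  f_I = 0.19·(1−0.19)^12 = 0.19·0.0797664 = 0.0151556
  f_II = 0.38·(1−0.38)^12 = 0.38·0.00322627 = 0.00122598
  f_III = 0.64·(1−0.64)^12 = 0.64·4.73838e-06 = 3.03256e-06
  f_IV = 0.73·(1−0.73)^12 = 0.73·1.50095e-07 = 1.09569e-07
Odds = (0.23/0.25) × (0.0151556/0.00122598) = 0.92 × 12.362 ≈ 11.3731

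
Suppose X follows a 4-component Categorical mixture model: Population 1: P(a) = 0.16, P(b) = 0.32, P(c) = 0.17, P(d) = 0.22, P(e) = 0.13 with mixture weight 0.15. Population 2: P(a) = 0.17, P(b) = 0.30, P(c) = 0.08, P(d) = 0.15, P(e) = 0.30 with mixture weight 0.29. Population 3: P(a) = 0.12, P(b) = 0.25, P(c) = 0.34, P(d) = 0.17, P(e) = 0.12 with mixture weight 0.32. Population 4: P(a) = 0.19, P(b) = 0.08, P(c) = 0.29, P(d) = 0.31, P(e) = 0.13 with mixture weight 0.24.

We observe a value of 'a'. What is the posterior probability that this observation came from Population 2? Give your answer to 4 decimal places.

By Bayes' theorem, P(k | x) = π_k f_k(x) / Σ_j π_j f_j(x).
Categorical probabilities:
  L_1 = 0.16
  L_2 = 0.17
  L_3 = 0.12
  L_4 = 0.19
Multiply by the mixture weights:
  π_1·L_1 = 0.15 × 0.16 = 0.024
  π_2·L_2 = 0.29 × 0.17 = 0.0493
  π_3·L_3 = 0.32 × 0.12 = 0.0384
  π_4·L_4 = 0.24 × 0.19 = 0.0456
Normaliser: 0.024 + 0.0493 + 0.0384 + 0.0456 = 0.1573
Responsibility of Population 2: 0.0493 / 0.1573 ≈ 0.3134

0.3134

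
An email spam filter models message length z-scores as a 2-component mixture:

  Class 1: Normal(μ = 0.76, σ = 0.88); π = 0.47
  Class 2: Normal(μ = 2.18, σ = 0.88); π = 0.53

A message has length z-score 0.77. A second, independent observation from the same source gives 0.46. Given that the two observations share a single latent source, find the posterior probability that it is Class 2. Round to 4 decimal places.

By Bayes' theorem, P(k | x) = π_k f_k(x) / Σ_j π_j f_j(x).
Since both observations come from the same component, the likelihood for component k is f_k(x₁)·f_k(x₂).
  L_1 = [0.453314] × [0.427751] = 0.193905
  L_2 = [0.125589] × [0.067123] = 0.00842988
Multiply by the mixture weights:
  π_1·L_1 = 0.47 × 0.193905 = 0.0911356
  π_2·L_2 = 0.53 × 0.00842988 = 0.00446783
Marginal: 0.0911356 + 0.00446783 = 0.0956034
Responsibility of Class 2: 0.00446783 / 0.0956034 ≈ 0.0467

0.0467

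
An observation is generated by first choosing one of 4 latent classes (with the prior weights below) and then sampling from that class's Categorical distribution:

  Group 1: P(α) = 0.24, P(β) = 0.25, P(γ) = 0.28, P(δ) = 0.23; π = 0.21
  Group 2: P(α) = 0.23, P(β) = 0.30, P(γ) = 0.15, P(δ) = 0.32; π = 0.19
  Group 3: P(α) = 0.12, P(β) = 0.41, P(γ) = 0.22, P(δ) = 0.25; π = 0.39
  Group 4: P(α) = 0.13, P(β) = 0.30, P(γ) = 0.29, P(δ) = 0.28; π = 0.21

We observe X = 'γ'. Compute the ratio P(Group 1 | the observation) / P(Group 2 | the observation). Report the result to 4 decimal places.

2.0632

Only the two components matter; the odds are (π_i f_i(x)) / (π_j f_j(x)).
Evaluate each component's likelihood at the observed value:
  p_1 = P(γ | comp) = 0.28
  p_2 = P(γ | comp) = 0.15
  p_3 = P(γ | comp) = 0.22
  p_4 = P(γ | comp) = 0.29
Posterior odds = (π_1·p_1) / (π_2·p_2) = (0.21·0.28) / (0.19·0.15) = 0.0588 / 0.0285 ≈ 2.0632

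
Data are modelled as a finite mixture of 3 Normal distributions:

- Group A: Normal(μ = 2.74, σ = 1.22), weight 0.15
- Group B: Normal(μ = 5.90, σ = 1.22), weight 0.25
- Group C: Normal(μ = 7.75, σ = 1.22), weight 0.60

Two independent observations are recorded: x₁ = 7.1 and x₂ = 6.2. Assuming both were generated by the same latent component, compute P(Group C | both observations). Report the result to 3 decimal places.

The responsibility of component k is P(Z=k) f_k(x) divided by Σ_j P(Z=j) f_j(x).
Since both observations come from the same component, the likelihood for component k is f_k(x₁)·f_k(x₂).
  L_A = [0.000551038] × [0.00586107] = 3.22967e-06
  L_B = [0.201588] × [0.317263] = 0.0639564
  L_C = [0.283733] × [0.145896] = 0.0413954
Unnormalised posteriors:
  P(Z=A)·L_A = 0.15 × 3.22967e-06 = 4.84451e-07
  P(Z=B)·L_B = 0.25 × 0.0639564 = 0.0159891
  P(Z=C)·L_C = 0.60 × 0.0413954 = 0.0248373
Evidence: 4.84451e-07 + 0.0159891 + 0.0248373 = 0.0408269
So the posterior for Group C is 0.0248373 / 0.0408269 ≈ 0.608.

0.608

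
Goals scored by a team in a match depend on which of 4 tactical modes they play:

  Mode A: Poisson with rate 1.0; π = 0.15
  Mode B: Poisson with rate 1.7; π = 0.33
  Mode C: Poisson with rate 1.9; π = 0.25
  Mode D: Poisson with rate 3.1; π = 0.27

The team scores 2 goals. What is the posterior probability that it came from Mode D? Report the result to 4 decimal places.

Apply Bayes' rule: the posterior for each component is proportional to its prior times its likelihood at x.
Component likelihoods at x = 2 goals:
  L_A = e^(−1.0)·1.0^2/2! = 0.18394
  L_B = e^(−1.7)·1.7^2/2! = 0.263978
  L_C = e^(−1.9)·1.9^2/2! = 0.269971
  L_D = e^(−3.1)·3.1^2/2! = 0.216461
Weight by the priors:
  π_A·L_A = 0.15 × 0.18394 = 0.027591
  π_B·L_B = 0.33 × 0.263978 = 0.0871126
  π_C·L_C = 0.25 × 0.269971 = 0.0674928
  π_D·L_D = 0.27 × 0.216461 = 0.0584446
Evidence: 0.027591 + 0.0871126 + 0.0674928 + 0.0584446 = 0.240641
P(Mode D | the observation) ≈ 0.2429

0.2429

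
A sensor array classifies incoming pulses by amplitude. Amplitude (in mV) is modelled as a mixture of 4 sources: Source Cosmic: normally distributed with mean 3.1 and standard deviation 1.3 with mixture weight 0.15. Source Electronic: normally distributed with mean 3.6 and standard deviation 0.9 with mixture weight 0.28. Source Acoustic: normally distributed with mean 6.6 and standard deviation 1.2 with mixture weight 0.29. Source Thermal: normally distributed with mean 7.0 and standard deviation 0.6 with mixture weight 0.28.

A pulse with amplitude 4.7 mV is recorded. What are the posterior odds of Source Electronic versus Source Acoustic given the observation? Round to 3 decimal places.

Posterior odds = (π_i f_i(x)) / (π_j f_j(x)); the normalising sum cancels.
Component likelihoods at x = 4.7 mV:
  p_Cosmic = (1/(1.3·√(2π)))·exp(−(4.7−3.1)²/(2·1.3²)) = 0.306879·exp(-0.75740) = 0.143891
  p_Electronic = (1/(0.9·√(2π)))·exp(−(4.7−3.6)²/(2·0.9²)) = 0.443269·exp(-0.74691) = 0.210033
  p_Acoustic = (1/(1.2·√(2π)))·exp(−(4.7−6.6)²/(2·1.2²)) = 0.332452·exp(-1.25347) = 0.0949189
  p_Thermal = (1/(0.6·√(2π)))·exp(−(4.7−7.0)²/(2·0.6²)) = 0.664904·exp(-7.34722) = 0.000428451
0.0588092 / 0.0275265 ≈ 2.136

2.136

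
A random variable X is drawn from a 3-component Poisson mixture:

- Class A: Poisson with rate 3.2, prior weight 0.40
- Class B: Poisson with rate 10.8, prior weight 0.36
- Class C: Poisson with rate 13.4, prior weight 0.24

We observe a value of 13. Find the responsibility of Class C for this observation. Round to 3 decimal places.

0.450

Posterior ∝ prior × likelihood, so P(k | x) ∝ π_k f_k(x); normalise over all components.
Poisson probabilities:
  p_A = e^(−3.2)·3.2^13/13! = 2.41506e-05
  p_B = e^(−10.8)·10.8^13/13! = 0.0890939
  p_C = e^(−13.4)·13.4^13/13! = 0.109279
Unnormalised posteriors:
  π_A·p_A = 0.40 × 2.41506e-05 = 9.66022e-06
  π_B·p_B = 0.36 × 0.0890939 = 0.0320738
  π_C·p_C = 0.24 × 0.109279 = 0.0262269
Normaliser: 9.66022e-06 + 0.0320738 + 0.0262269 = 0.0583104
Responsibility of Class C: 0.0262269 / 0.0583104 ≈ 0.450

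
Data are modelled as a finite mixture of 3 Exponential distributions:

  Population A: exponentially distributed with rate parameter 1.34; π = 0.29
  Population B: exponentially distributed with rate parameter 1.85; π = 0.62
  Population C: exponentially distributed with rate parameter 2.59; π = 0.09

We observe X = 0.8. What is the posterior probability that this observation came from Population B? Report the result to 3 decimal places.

0.617

The responsibility of component k is π_k f_k(x) divided by Σ_j π_j f_j(x).
Exponential densities:
  L_A = 1.34·e^(−1.34·0.8) = 1.34·e^(−1.0720) = 0.458713
  L_B = 1.85·e^(−1.85·0.8) = 1.85·e^(−1.4800) = 0.42113
  L_C = 2.59·e^(−2.59·0.8) = 2.59·e^(−2.0720) = 0.326168
Weight by the priors:
  π_A·L_A = 0.29 × 0.458713 = 0.133027
  π_B·L_B = 0.62 × 0.42113 = 0.2611
  π_C·L_C = 0.09 × 0.326168 = 0.0293551
Marginal: 0.133027 + 0.2611 + 0.0293551 = 0.423482
Responsibility of Population B: 0.2611 / 0.423482 ≈ 0.617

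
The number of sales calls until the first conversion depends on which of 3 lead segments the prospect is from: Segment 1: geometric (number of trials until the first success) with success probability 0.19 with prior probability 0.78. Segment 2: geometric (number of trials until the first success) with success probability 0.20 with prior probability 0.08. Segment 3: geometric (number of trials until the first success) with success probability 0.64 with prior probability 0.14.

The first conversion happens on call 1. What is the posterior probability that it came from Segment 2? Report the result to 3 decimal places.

0.063

By Bayes' theorem, P(k | x) = P(Z=k) f_k(x) / Σ_j P(Z=j) f_j(x).
Geometric probabilities:
  p_1 = 0.19
  p_2 = 0.2
  p_3 = 0.64
Unnormalised posteriors:
  P(Z=1)·p_1 = 0.78 × 0.19 = 0.1482
  P(Z=2)·p_2 = 0.08 × 0.2 = 0.016
  P(Z=3)·p_3 = 0.14 × 0.64 = 0.0896
Sum: 0.1482 + 0.016 + 0.0896 = 0.2538
P(Segment 2 | data) ≈ 0.063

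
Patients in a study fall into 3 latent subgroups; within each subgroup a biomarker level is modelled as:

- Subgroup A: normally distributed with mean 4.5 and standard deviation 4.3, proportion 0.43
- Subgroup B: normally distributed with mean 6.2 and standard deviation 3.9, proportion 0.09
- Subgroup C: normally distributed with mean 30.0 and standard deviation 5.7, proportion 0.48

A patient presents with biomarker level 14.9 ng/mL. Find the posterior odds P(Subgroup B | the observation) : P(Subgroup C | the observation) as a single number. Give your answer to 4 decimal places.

Only the two components matter; the odds are (P(Z=i) f_i(x)) / (P(Z=j) f_j(x)).
Component likelihoods at x = 14.9 ng/mL:
  p_A = (1/(4.3·√(2π)))·exp(−(14.9−4.5)²/(2·4.3²)) = 0.092777·exp(-2.92482) = 0.00497974
  p_B = (1/(3.9·√(2π)))·exp(−(14.9−6.2)²/(2·3.9²)) = 0.102293·exp(-2.48817) = 0.00849667
  p_C = (1/(5.7·√(2π)))·exp(−(14.9−30.0)²/(2·5.7²)) = 0.069990·exp(-3.50893) = 0.00209473
0.0007647 / 0.00100547 ≈ 0.7605

0.7605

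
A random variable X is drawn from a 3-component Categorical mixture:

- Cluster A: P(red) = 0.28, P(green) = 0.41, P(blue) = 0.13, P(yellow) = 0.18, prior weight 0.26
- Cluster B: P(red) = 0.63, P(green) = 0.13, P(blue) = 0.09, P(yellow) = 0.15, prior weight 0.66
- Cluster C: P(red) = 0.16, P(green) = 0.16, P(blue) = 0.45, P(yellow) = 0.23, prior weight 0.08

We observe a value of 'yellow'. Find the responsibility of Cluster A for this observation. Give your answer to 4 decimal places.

0.2850

Posterior ∝ prior × likelihood, so P(k | x) ∝ π_k f_k(x); normalise over all components.
Component likelihoods at x = 'yellow':
  L_A = P(yellow | comp) = 0.18
  L_B = P(yellow | comp) = 0.15
  L_C = P(yellow | comp) = 0.23
Unnormalised posteriors:
  π_A·L_A = 0.26 × 0.18 = 0.0468
  π_B·L_B = 0.66 × 0.15 = 0.099
  π_C·L_C = 0.08 × 0.23 = 0.0184
Marginal: 0.0468 + 0.099 + 0.0184 = 0.1642
P(Cluster A | 'yellow') = 0.0468 / 0.1642 ≈ 0.2850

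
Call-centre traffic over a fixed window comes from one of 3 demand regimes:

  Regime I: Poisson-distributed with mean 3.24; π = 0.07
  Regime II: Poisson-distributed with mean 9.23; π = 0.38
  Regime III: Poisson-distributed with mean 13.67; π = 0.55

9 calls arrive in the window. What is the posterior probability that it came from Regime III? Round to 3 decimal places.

0.368

The responsibility of component k is w_k f_k(x) divided by Σ_j w_j f_j(x).
Poisson probabilities:
  L_I = 0.00424647
  L_II = 0.131375
  L_III = 0.053131
Unnormalised posteriors:
  w_I·L_I = 0.07 × 0.00424647 = 0.000297253
  w_II·L_II = 0.38 × 0.131375 = 0.0499227
  w_III·L_III = 0.55 × 0.053131 = 0.0292221
Marginal: 0.000297253 + 0.0499227 + 0.0292221 = 0.079442
Responsibility of Regime III: 0.0292221 / 0.079442 ≈ 0.368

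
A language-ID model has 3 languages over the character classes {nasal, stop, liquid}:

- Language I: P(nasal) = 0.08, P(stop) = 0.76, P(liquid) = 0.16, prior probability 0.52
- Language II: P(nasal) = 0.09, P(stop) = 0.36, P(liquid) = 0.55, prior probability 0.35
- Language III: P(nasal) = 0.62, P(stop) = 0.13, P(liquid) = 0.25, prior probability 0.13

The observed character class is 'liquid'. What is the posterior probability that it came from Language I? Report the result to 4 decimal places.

P(component k | x) = w_k·f_k(x) / marginal(x), where marginal(x) = Σ_j w_j·f_j(x).
Evaluate each component's likelihood at the observed value:
  p_I = 0.16
  p_II = 0.55
  p_III = 0.25
Unnormalised posteriors:
  w_I·p_I = 0.52 × 0.16 = 0.0832
  w_II·p_II = 0.35 × 0.55 = 0.1925
  w_III·p_III = 0.13 × 0.25 = 0.0325
Marginal: 0.0832 + 0.1925 + 0.0325 = 0.3082
P(Language I | the observation) ≈ 0.2700

0.2700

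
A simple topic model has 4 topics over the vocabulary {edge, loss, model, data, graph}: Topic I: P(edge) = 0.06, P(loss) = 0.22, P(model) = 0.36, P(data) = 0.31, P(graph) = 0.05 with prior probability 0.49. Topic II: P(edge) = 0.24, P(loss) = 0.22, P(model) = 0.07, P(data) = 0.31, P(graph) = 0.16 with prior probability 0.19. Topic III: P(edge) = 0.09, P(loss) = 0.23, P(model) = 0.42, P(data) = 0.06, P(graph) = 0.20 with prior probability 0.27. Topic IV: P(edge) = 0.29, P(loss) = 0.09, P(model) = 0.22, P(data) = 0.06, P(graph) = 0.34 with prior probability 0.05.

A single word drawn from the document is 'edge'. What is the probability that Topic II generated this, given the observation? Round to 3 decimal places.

0.401

The responsibility of component k is π_k f_k(x) divided by Σ_j π_j f_j(x).
Component likelihoods at x = 'edge':
  f_I = P(edge | comp) = 0.06
  f_II = P(edge | comp) = 0.24
  f_III = P(edge | comp) = 0.09
  f_IV = P(edge | comp) = 0.29
Weight by the priors:
  π_I·f_I = 0.49 × 0.06 = 0.0294
  π_II·f_II = 0.19 × 0.24 = 0.0456
  π_III·f_III = 0.27 × 0.09 = 0.0243
  π_IV·f_IV = 0.05 × 0.29 = 0.0145
Normaliser: 0.0294 + 0.0456 + 0.0243 + 0.0145 = 0.1138
So the posterior for Topic II is 0.0456 / 0.1138 ≈ 0.401.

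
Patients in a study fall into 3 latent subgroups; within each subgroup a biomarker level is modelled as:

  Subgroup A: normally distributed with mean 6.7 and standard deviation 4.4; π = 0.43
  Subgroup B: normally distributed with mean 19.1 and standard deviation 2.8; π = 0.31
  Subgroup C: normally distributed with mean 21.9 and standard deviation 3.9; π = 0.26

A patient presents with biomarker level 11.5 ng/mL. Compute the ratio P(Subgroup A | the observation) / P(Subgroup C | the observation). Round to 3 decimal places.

Only the two components matter; the odds are (w_i f_i(x)) / (w_j f_j(x)).
Normal densities:
  p_A = (1/(4.4·√(2π)))·exp(−(11.5−6.7)²/(2·4.4²)) = 0.090669·exp(-0.59504) = 0.0500074
  p_B = (1/(2.8·√(2π)))·exp(−(11.5−19.1)²/(2·2.8²)) = 0.142479·exp(-3.68367) = 0.00358058
  p_C = (1/(3.9·√(2π)))·exp(−(11.5−21.9)²/(2·3.9²)) = 0.102293·exp(-3.55556) = 0.00292205
Odds = (0.43/0.26) × (0.0500074/0.00292205) = 1.65385 × 17.1138 ≈ 28.304

28.304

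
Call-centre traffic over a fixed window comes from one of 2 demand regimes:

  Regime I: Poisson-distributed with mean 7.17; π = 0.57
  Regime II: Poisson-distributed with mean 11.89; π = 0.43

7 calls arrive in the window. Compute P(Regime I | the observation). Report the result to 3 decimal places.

0.812

Apply Bayes' rule: the posterior for each component is proportional to its prior times its likelihood at x.
Component likelihoods at x = 7 calls:
  p_I = 0.1487
  p_II = 0.0457174
Multiply by the mixture weights:
  π_I·p_I = 0.57 × 0.1487 = 0.0847592
  π_II·p_II = 0.43 × 0.0457174 = 0.0196585
Evidence: 0.0847592 + 0.0196585 = 0.104418
P(Regime I | x) = 0.0847592 / 0.104418 ≈ 0.812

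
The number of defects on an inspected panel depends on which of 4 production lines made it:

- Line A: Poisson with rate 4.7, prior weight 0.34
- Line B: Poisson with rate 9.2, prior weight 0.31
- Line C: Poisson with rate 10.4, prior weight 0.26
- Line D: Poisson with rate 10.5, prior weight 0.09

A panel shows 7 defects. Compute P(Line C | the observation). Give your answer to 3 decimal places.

0.221

Posterior ∝ prior × likelihood, so P(k | x) ∝ P(Z=k) f_k(x); normalise over all components.
Evaluate each component's likelihood at the observed value:
  p_A = e^(−4.7)·4.7^7/7! = 0.0914261
  p_B = e^(−9.2)·9.2^7/7! = 0.111834
  p_C = e^(−10.4)·10.4^7/7! = 0.0794585
  p_D = e^(−10.5)·10.5^7/7! = 0.0768781
Multiply by the mixture weights:
  P(Z=A)·p_A = 0.34 × 0.0914261 = 0.0310849
  P(Z=B)·p_B = 0.31 × 0.111834 = 0.0346686
  P(Z=C)·p_C = 0.26 × 0.0794585 = 0.0206592
  P(Z=D)·p_D = 0.09 × 0.0768781 = 0.00691903
Denominator: 0.0310849 + 0.0346686 + 0.0206592 + 0.00691903 = 0.0933318
P(Line C | the observation) ≈ 0.221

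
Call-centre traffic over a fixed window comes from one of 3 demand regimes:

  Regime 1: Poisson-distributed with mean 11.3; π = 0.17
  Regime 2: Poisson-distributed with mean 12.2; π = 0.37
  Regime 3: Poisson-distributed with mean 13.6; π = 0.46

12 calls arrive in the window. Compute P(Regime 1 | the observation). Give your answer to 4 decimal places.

0.1747

Apply Bayes' rule: the posterior for each component is proportional to its prior times its likelihood at x.
Poisson probabilities:
  p_1 = e^(−11.3)·11.3^12/12! = 0.111964
  p_2 = e^(−12.2)·12.2^12/12! = 0.11418
  p_3 = e^(−13.6)·13.6^12/12! = 0.103687
Prior × likelihood for each component:
  P(Z=1)·p_1 = 0.17 × 0.111964 = 0.0190338
  P(Z=2)·p_2 = 0.37 × 0.11418 = 0.0422464
  P(Z=3)·p_3 = 0.46 × 0.103687 = 0.0476961
Denominator: 0.0190338 + 0.0422464 + 0.0476961 = 0.108976
Responsibility of Regime 1: 0.0190338 / 0.108976 ≈ 0.1747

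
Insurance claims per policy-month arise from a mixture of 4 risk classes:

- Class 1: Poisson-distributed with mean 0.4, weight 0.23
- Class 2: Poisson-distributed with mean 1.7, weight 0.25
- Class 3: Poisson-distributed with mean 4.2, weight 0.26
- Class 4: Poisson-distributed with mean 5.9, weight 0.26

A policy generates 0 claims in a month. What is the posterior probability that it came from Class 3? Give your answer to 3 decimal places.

By Bayes' theorem, P(k | x) = P(Z=k) f_k(x) / Σ_j P(Z=j) f_j(x).
Evaluate each component's likelihood at the observed value:
  L_1 = e^(−0.4)·0.4^0/0! = 0.67032
  L_2 = e^(−1.7)·1.7^0/0! = 0.182684
  L_3 = e^(−4.2)·4.2^0/0! = 0.0149956
  L_4 = e^(−5.9)·5.9^0/0! = 0.00273944
Prior × likelihood for each component:
  P(Z=1)·L_1 = 0.23 × 0.67032 = 0.154174
  P(Z=2)·L_2 = 0.25 × 0.182684 = 0.0456709
  P(Z=3)·L_3 = 0.26 × 0.0149956 = 0.00389885
  P(Z=4)·L_4 = 0.26 × 0.00273944 = 0.000712256
Evidence: 0.154174 + 0.0456709 + 0.00389885 + 0.000712256 = 0.204456
Responsibility of Class 3: 0.00389885 / 0.204456 ≈ 0.019

0.019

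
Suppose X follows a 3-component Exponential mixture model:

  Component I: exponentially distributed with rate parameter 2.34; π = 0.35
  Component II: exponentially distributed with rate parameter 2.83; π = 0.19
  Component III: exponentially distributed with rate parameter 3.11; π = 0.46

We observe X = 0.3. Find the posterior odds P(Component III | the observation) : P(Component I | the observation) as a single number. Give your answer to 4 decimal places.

1.3865

Only the two components matter; the odds are (w_i f_i(x)) / (w_j f_j(x)).
Evaluate each component's likelihood at the observed value:
  L_I = 1.15969
  L_II = 1.21079
  L_III = 1.22339
0.562758 / 0.405891 ≈ 1.3865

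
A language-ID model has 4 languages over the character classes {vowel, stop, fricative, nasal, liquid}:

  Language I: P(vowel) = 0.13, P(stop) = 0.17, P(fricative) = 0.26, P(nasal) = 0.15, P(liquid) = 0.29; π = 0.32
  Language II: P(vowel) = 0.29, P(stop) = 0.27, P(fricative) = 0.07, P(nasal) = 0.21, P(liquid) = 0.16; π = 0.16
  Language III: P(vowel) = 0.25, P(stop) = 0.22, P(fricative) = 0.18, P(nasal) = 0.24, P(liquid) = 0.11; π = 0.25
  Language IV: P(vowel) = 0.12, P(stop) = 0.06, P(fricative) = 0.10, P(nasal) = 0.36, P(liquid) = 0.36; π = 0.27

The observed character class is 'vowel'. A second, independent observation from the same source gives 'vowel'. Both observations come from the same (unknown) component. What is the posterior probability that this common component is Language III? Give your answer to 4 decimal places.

0.4071

Apply Bayes' rule: the posterior for each component is proportional to its prior times its likelihood at x.
Since both observations come from the same component, the likelihood for component k is f_k(x₁)·f_k(x₂).
  p_I = [P(vowel | comp) = 0.13] × [0.13] = 0.0169
  p_II = [P(vowel | comp) = 0.29] × [0.29] = 0.0841
  p_III = [P(vowel | comp) = 0.25] × [0.25] = 0.0625
  p_IV = [P(vowel | comp) = 0.12] × [0.12] = 0.0144
Multiply by the mixture weights:
  P(Z=I)·p_I = 0.32 × 0.0169 = 0.005408
  P(Z=II)·p_II = 0.16 × 0.0841 = 0.013456
  P(Z=III)·p_III = 0.25 × 0.0625 = 0.015625
  P(Z=IV)·p_IV = 0.27 × 0.0144 = 0.003888
Normaliser: 0.005408 + 0.013456 + 0.015625 + 0.003888 = 0.038377
P(Language III | x₁, x₂) = 0.015625 / 0.038377 ≈ 0.4071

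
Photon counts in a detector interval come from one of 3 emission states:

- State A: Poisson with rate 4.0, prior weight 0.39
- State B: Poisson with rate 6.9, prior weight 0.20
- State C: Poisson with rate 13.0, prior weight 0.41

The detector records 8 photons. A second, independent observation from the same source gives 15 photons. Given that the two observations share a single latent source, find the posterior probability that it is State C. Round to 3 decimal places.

Apply Bayes' rule: the posterior for each component is proportional to its prior times its likelihood at x.
Since both observations come from the same component, the likelihood for component k is f_k(x₁)·f_k(x₂).
  f_A = [0.0297702] × [1.50391e-05] = 4.47717e-07
  f_B = [0.128422] × [0.00294853] = 0.000378656
  f_C = [0.0457297] × [0.0884754] = 0.00404595
Multiply by the mixture weights:
  π_A·f_A = 0.39 × 4.47717e-07 = 1.7461e-07
  π_B·f_B = 0.20 × 0.000378656 = 7.57312e-05
  π_C·f_C = 0.41 × 0.00404595 = 0.00165884
Evidence: 1.7461e-07 + 7.57312e-05 + 0.00165884 = 0.00173475
P(State C | x₁, x₂) = 0.00165884 / 0.00173475 ≈ 0.956

0.956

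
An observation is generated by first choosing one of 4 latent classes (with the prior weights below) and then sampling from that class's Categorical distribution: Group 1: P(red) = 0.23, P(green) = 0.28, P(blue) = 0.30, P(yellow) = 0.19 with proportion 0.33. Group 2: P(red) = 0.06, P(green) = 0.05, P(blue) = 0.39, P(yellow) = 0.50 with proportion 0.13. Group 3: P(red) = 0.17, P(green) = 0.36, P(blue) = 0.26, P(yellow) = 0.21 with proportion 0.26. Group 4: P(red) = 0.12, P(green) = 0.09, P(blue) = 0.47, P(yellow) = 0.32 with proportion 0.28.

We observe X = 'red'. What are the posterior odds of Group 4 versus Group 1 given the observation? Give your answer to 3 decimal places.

Since P(k|x) ∝ π_k f_k(x), the posterior odds are π_i f_i(x) / (π_j f_j(x)).
Evaluate each component's likelihood at the observed value:
  L_1 = P(red | comp) = 0.23
  L_2 = P(red | comp) = 0.06
  L_3 = P(red | comp) = 0.17
  L_4 = P(red | comp) = 0.12
Posterior odds = (π_4·L_4) / (π_1·L_1) = (0.28·0.12) / (0.33·0.23) = 0.0336 / 0.0759 ≈ 0.443

0.443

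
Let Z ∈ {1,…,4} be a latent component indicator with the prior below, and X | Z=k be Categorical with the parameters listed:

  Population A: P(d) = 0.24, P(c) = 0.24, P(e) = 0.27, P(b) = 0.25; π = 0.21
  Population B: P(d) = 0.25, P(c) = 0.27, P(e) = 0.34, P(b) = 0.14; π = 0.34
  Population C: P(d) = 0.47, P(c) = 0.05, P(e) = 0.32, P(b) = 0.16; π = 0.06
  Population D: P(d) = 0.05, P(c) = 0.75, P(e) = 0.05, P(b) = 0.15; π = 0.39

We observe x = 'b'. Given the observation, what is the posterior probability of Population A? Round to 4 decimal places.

Apply Bayes' rule: the posterior for each component is proportional to its prior times its likelihood at x.
Categorical probabilities:
  L_A = P(b | comp) = 0.25
  L_B = P(b | comp) = 0.14
  L_C = P(b | comp) = 0.16
  L_D = P(b | comp) = 0.15
Multiply by the mixture weights:
  π_A·L_A = 0.21 × 0.25 = 0.0525
  π_B·L_B = 0.34 × 0.14 = 0.0476
  π_C·L_C = 0.06 × 0.16 = 0.0096
  π_D·L_D = 0.39 × 0.15 = 0.0585
Sum: 0.0525 + 0.0476 + 0.0096 + 0.0585 = 0.1682
P(Population A | data) ≈ 0.3121

0.3121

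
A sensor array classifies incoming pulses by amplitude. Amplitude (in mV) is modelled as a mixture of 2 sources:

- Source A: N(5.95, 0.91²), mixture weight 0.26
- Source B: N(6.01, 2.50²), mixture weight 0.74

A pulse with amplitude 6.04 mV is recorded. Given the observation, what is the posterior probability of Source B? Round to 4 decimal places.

0.5100

P(component k | x) = w_k·f_k(x) / marginal(x), where marginal(x) = Σ_j w_j·f_j(x).
Evaluate each component's likelihood at the observed value:
  L_A = (1/(0.91·√(2π)))·exp(−(6.04−5.95)²/(2·0.91²)) = 0.438398·exp(-0.00489) = 0.436259
  L_B = (1/(2.50·√(2π)))·exp(−(6.04−6.01)²/(2·2.50²)) = 0.159577·exp(-0.00007) = 0.159565
Multiply by the mixture weights:
  w_A·L_A = 0.26 × 0.436259 = 0.113427
  w_B·L_B = 0.74 × 0.159565 = 0.118078
Normaliser: 0.113427 + 0.118078 = 0.231506
Responsibility of Source B: 0.118078 / 0.231506 ≈ 0.5100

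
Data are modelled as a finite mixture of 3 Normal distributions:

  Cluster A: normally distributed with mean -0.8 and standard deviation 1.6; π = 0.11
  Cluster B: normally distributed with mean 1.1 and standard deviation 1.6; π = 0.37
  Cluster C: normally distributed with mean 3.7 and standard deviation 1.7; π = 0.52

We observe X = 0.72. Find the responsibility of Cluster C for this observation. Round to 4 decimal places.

0.1968

The responsibility of component k is P(Z=k) f_k(x) divided by Σ_j P(Z=j) f_j(x).
Component likelihoods at x = 0.72:
  p_A = (1/(1.6·√(2π)))·exp(−(0.72−-0.8)²/(2·1.6²)) = 0.249339·exp(-0.45125) = 0.158787
  p_B = (1/(1.6·√(2π)))·exp(−(0.72−1.1)²/(2·1.6²)) = 0.249339·exp(-0.02820) = 0.242405
  p_C = (1/(1.7·√(2π)))·exp(−(0.72−3.7)²/(2·1.7²)) = 0.234672·exp(-1.53640) = 0.0504906
Unnormalised posteriors:
  P(Z=A)·p_A = 0.11 × 0.158787 = 0.0174666
  P(Z=B)·p_B = 0.37 × 0.242405 = 0.0896899
  P(Z=C)·p_C = 0.52 × 0.0504906 = 0.0262551
Marginal: 0.0174666 + 0.0896899 + 0.0262551 = 0.133412
P(Cluster C | data) ≈ 0.1968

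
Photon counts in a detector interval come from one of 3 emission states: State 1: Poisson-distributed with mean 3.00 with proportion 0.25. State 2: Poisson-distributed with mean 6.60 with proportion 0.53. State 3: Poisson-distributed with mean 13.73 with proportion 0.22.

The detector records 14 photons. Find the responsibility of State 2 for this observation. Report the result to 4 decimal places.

0.0957

The responsibility of component k is π_k f_k(x) divided by Σ_j π_j f_j(x).
Evaluate each component's likelihood at the observed value:
  p_1 = e^(−3.00)·3.00^14/14! = 2.73153e-06
  p_2 = e^(−6.60)·6.60^14/14! = 0.00464369
  p_3 = e^(−13.73)·13.73^14/14! = 0.10571
Unnormalised posteriors:
  π_1·p_1 = 0.25 × 2.73153e-06 = 6.82882e-07
  π_2·p_2 = 0.53 × 0.00464369 = 0.00246116
  π_3·p_3 = 0.22 × 0.10571 = 0.0232562
Normaliser: 6.82882e-07 + 0.00246116 + 0.0232562 = 0.025718
So the posterior for State 2 is 0.00246116 / 0.025718 ≈ 0.0957.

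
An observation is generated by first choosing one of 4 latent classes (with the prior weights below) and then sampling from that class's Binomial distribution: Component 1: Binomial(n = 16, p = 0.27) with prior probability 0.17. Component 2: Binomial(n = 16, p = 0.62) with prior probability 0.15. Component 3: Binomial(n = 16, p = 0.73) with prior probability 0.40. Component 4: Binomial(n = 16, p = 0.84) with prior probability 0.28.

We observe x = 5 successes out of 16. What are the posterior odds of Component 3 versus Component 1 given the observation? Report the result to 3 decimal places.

Posterior odds = (π_i f_i(x)) / (π_j f_j(x)); the normalising sum cancels.
Component likelihoods at x = 5 successes out of 16:
  p_1 = C(16,5)·0.27^5·0.73^11 = 4368·0.00143489·0.0313727 = 0.196631
  p_2 = C(16,5)·0.62^5·0.38^11 = 4368·0.0916133·2.38572e-05 = 0.00954686
  p_3 = C(16,5)·0.73^5·0.27^11 = 4368·0.207307·5.55906e-07 = 0.000503383
  p_4 = C(16,5)·0.84^5·0.16^11 = 4368·0.418212·1.75922e-09 = 3.21365e-06
Odds = (0.40/0.17) × (0.000503383/0.196631) = 2.35294 × 0.00256003 ≈ 0.006

0.006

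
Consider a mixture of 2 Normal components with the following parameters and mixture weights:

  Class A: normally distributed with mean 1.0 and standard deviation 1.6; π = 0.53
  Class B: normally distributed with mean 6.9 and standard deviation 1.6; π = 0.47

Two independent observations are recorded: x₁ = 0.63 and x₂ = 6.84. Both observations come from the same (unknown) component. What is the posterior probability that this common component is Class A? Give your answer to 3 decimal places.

0.752

The responsibility of component k is π_k f_k(x) divided by Σ_j π_j f_j(x).
Since both observations come from the same component, the likelihood for component k is f_k(x₁)·f_k(x₂).
  p_A = [(1/(1.6·√(2π)))·exp(−(0.63−1.0)²/(2·1.6²)) = 0.249339·exp(-0.02674) = 0.24276] × [0.000319041] = 7.74504e-05
  p_B = [(1/(1.6·√(2π)))·exp(−(0.63−6.9)²/(2·1.6²)) = 0.249339·exp(-7.67830) = 0.000115384] × [0.249164] = 2.87496e-05
Prior × likelihood for each component:
  π_A·p_A = 0.53 × 7.74504e-05 = 4.10487e-05
  π_B·p_B = 0.47 × 2.87496e-05 = 1.35123e-05
Normaliser: 4.10487e-05 + 1.35123e-05 = 5.4561e-05
Responsibility of Class A: 4.10487e-05 / 5.4561e-05 ≈ 0.752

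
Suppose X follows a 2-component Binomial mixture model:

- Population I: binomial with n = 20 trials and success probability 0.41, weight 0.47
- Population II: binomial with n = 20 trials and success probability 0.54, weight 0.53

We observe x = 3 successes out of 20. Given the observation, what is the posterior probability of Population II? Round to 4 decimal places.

0.0361

Posterior ∝ prior × likelihood, so P(k | x) ∝ P(Z=k) f_k(x); normalise over all components.
Evaluate each component's likelihood at the observed value:
  f_I = C(20,3)·0.41^3·0.59^17 = 1140·0.068921·0.000127199 = 0.00999403
  f_II = C(20,3)·0.54^3·0.46^17 = 1140·0.157464·1.84877e-06 = 0.000331871
Unnormalised posteriors:
  P(Z=I)·f_I = 0.47 × 0.00999403 = 0.00469719
  P(Z=II)·f_II = 0.53 × 0.000331871 = 0.000175892
Denominator: 0.00469719 + 0.000175892 = 0.00487309
P(Population II | data) = 0.000175892 / 0.00487309 ≈ 0.0361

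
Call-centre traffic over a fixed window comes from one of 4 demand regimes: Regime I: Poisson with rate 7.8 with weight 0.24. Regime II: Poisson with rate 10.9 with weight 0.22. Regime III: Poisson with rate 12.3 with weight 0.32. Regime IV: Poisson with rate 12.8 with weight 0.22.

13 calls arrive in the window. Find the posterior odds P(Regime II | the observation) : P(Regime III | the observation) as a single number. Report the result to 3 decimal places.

0.580

Posterior odds = (π_i f_i(x)) / (π_j f_j(x)); the normalising sum cancels.
Poisson probabilities:
  L_I = e^(−7.8)·7.8^13/13! = 0.0260287
  L_II = e^(−10.9)·10.9^13/13! = 0.0908771
  L_III = e^(−12.3)·12.3^13/13! = 0.107811
  L_IV = e^(−12.8)·12.8^13/13! = 0.109769
Posterior odds = (π_II·L_II) / (π_III·L_III) = (0.22·0.0908771) / (0.32·0.107811) = 0.019993 / 0.0344996 ≈ 0.580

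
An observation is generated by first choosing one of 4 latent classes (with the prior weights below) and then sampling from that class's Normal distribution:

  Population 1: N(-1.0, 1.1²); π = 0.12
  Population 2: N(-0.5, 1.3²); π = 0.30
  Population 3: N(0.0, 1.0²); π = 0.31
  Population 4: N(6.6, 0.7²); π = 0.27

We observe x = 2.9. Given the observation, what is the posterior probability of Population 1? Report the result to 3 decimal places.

The responsibility of component k is w_k f_k(x) divided by Σ_j w_j f_j(x).
Normal densities:
  p_1 = (1/(1.1·√(2π)))·exp(−(2.9−-1.0)²/(2·1.1²)) = 0.362675·exp(-6.28512) = 0.000675963
  p_2 = (1/(1.3·√(2π)))·exp(−(2.9−-0.5)²/(2·1.3²)) = 0.306879·exp(-3.42012) = 0.0100376
  p_3 = (1/(1.0·√(2π)))·exp(−(2.9−0.0)²/(2·1.0²)) = 0.398942·exp(-4.20500) = 0.00595253
  p_4 = (1/(0.7·√(2π)))·exp(−(2.9−6.6)²/(2·0.7²)) = 0.569918·exp(-13.96939) = 4.88634e-07
Prior × likelihood for each component:
  w_1·p_1 = 0.12 × 0.000675963 = 8.11155e-05
  w_2·p_2 = 0.30 × 0.0100376 = 0.00301127
  w_3·p_3 = 0.31 × 0.00595253 = 0.00184529
  w_4·p_4 = 0.27 × 4.88634e-07 = 1.31931e-07
Marginal: 8.11155e-05 + 0.00301127 + 0.00184529 + 1.31931e-07 = 0.0049378
Responsibility of Population 1: 8.11155e-05 / 0.0049378 ≈ 0.016

0.016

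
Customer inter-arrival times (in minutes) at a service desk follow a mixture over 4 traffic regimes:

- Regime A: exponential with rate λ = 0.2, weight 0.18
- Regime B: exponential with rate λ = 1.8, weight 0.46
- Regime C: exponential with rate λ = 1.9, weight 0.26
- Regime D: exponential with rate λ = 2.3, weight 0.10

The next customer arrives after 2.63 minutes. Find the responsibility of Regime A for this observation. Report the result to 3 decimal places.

Posterior ∝ prior × likelihood, so P(k | x) ∝ P(Z=k) f_k(x); normalise over all components.
Exponential densities:
  f_A = 0.118193
  f_B = 0.0158242
  f_C = 0.0128406
  f_D = 0.00542851
Multiply by the mixture weights:
  P(Z=A)·f_A = 0.18 × 0.118193 = 0.0212747
  P(Z=B)·f_B = 0.46 × 0.0158242 = 0.00727914
  P(Z=C)·f_C = 0.26 × 0.0128406 = 0.00333855
  P(Z=D)·f_D = 0.10 × 0.00542851 = 0.000542851
Denominator: 0.0212747 + 0.00727914 + 0.00333855 + 0.000542851 = 0.0324352
P(Regime A | 2.63 minutes) ≈ 0.656

0.656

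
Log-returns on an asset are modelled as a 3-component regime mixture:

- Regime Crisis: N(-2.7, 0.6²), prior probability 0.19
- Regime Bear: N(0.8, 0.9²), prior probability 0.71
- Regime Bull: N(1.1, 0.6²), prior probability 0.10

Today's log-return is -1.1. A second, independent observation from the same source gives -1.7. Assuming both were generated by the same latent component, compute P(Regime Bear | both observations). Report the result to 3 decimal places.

Apply Bayes' rule: the posterior for each component is proportional to its prior times its likelihood at x.
Since both observations come from the same component, the likelihood for component k is f_k(x₁)·f_k(x₂).
  L_Crisis = [(1/(0.6·√(2π)))·exp(−(-1.1−-2.7)²/(2·0.6²)) = 0.664904·exp(-3.55556) = 0.0189933] × [0.165795] = 0.003149
  L_Bear = [(1/(0.9·√(2π)))·exp(−(-1.1−0.8)²/(2·0.9²)) = 0.443269·exp(-2.22840) = 0.0477406] × [0.00935726] = 0.000446721
  L_Bull = [(1/(0.6·√(2π)))·exp(−(-1.1−1.1)²/(2·0.6²)) = 0.664904·exp(-6.72222) = 0.000800451] × [1.24101e-05] = 9.93366e-09
Unnormalised posteriors:
  π_Crisis·L_Crisis = 0.19 × 0.003149 = 0.00059831
  π_Bear·L_Bear = 0.71 × 0.000446721 = 0.000317172
  π_Bull·L_Bull = 0.10 × 9.93366e-09 = 9.93366e-10
Normaliser: 0.00059831 + 0.000317172 + 9.93366e-10 = 0.000915483
P(Regime Bear | x₁,x₂) = 0.000317172 / 0.000915483 ≈ 0.346

0.346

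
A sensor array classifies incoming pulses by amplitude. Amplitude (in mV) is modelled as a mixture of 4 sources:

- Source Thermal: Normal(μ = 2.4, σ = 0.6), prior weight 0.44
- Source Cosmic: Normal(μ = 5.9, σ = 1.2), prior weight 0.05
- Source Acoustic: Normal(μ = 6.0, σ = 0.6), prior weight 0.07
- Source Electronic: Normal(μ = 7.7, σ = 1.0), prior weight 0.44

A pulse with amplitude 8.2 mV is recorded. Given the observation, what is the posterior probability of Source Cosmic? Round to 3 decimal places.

0.017

Apply Bayes' rule: the posterior for each component is proportional to its prior times its likelihood at x.
Normal densities:
  f_Thermal = (1/(0.6·√(2π)))·exp(−(8.2−2.4)²/(2·0.6²)) = 0.664904·exp(-46.72222) = 3.4006e-21
  f_Cosmic = (1/(1.2·√(2π)))·exp(−(8.2−5.9)²/(2·1.2²)) = 0.332452·exp(-1.83681) = 0.0529681
  f_Acoustic = (1/(0.6·√(2π)))·exp(−(8.2−6.0)²/(2·0.6²)) = 0.664904·exp(-6.72222) = 0.000800451
  f_Electronic = (1/(1.0·√(2π)))·exp(−(8.2−7.7)²/(2·1.0²)) = 0.398942·exp(-0.12500) = 0.352065
Multiply by the mixture weights:
  π_Thermal·f_Thermal = 0.44 × 3.4006e-21 = 1.49626e-21
  π_Cosmic·f_Cosmic = 0.05 × 0.0529681 = 0.0026484
  π_Acoustic·f_Acoustic = 0.07 × 0.000800451 = 5.60316e-05
  π_Electronic·f_Electronic = 0.44 × 0.352065 = 0.154909
Sum: 1.49626e-21 + 0.0026484 + 5.60316e-05 + 0.154909 = 0.157613
P(Source Cosmic | 8.2 mV) = 0.0026484 / 0.157613 ≈ 0.017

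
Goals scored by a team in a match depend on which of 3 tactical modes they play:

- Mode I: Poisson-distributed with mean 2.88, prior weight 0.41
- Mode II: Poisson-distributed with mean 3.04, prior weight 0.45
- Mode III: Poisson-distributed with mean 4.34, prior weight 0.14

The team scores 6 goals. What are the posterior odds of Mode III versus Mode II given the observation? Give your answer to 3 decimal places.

0.718

Posterior odds = (π_i f_i(x)) / (π_j f_j(x)); the normalising sum cancels.
Poisson probabilities:
  p_I = e^(−2.88)·2.88^6/6! = 0.0444892
  p_II = e^(−3.04)·3.04^6/6! = 0.0524389
  p_III = e^(−4.34)·4.34^6/6! = 0.120995
0.0169393 / 0.0235975 ≈ 0.718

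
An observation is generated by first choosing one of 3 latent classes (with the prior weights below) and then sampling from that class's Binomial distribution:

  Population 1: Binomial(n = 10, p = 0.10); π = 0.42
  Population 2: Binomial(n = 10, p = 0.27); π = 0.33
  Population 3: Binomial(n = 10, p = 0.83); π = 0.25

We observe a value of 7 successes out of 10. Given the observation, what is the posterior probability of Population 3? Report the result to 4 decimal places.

Posterior ∝ prior × likelihood, so P(k | x) ∝ w_k f_k(x); normalise over all components.
Component likelihoods at x = 7 successes out of 10:
  f_1 = C(10,7)·0.10^7·0.90^3 = 120·1e-07·0.729 = 8.748e-06
  f_2 = C(10,7)·0.27^7·0.73^3 = 120·0.000104604·0.389017 = 0.00488311
  f_3 = C(10,7)·0.83^7·0.17^3 = 120·0.271361·0.004913 = 0.159983
Weight by the priors:
  w_1·f_1 = 0.42 × 8.748e-06 = 3.67416e-06
  w_2·f_2 = 0.33 × 0.00488311 = 0.00161143
  w_3·f_3 = 0.25 × 0.159983 = 0.0399958
Normaliser: 3.67416e-06 + 0.00161143 + 0.0399958 = 0.0416109
So the posterior for Population 3 is 0.0399958 / 0.0416109 ≈ 0.9612.

0.9612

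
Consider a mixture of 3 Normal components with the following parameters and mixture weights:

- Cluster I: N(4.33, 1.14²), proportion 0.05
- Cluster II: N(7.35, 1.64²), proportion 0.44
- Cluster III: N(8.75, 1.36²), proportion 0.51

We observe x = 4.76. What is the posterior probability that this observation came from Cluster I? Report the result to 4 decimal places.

Apply Bayes' rule: the posterior for each component is proportional to its prior times its likelihood at x.
Evaluate each component's likelihood at the observed value:
  L_I = (1/(1.14·√(2π)))·exp(−(4.76−4.33)²/(2·1.14²)) = 0.349949·exp(-0.07114) = 0.32592
  L_II = (1/(1.64·√(2π)))·exp(−(4.76−7.35)²/(2·1.64²)) = 0.243257·exp(-1.24704) = 0.0699007
  L_III = (1/(1.36·√(2π)))·exp(−(4.76−8.75)²/(2·1.36²)) = 0.293340·exp(-4.30366) = 0.00396566
Multiply by the mixture weights:
  w_I·L_I = 0.05 × 0.32592 = 0.016296
  w_II·L_II = 0.44 × 0.0699007 = 0.0307563
  w_III·L_III = 0.51 × 0.00396566 = 0.00202249
Evidence: 0.016296 + 0.0307563 + 0.00202249 = 0.0490748
Responsibility of Cluster I: 0.016296 / 0.0490748 ≈ 0.3321

0.3321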